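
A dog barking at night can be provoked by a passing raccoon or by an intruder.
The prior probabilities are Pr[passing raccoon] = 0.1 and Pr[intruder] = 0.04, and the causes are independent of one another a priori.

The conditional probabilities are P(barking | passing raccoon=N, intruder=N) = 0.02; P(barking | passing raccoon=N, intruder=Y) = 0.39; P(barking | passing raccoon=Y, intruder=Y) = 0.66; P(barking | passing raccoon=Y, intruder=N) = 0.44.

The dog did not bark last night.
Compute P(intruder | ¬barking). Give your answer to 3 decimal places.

Numerator (weight on configurations with intruder): 0.021960 + 0.001360 = 0.023320
The normalizing constant is 0.98·0.9·0.96 + 0.61·0.9·0.04 + 0.56·0.1·0.96 + 0.34·0.1·0.04 = 0.923800
P(intruder | ¬barking) = 0.023320/0.923800 ≈ 0.025

P(intruder | ¬barking) ≈ 0.025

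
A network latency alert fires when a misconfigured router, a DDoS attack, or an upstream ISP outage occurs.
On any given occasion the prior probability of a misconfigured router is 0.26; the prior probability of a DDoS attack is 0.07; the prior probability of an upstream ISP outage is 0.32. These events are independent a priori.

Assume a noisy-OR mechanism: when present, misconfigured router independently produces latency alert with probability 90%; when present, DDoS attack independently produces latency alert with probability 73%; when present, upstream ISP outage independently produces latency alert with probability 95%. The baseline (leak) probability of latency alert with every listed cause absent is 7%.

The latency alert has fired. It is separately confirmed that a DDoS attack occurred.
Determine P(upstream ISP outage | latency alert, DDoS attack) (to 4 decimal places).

Under noisy-OR, P(latency alert | causes) = 1 − (1−0.07)·∏(1−qᵢ) over the active causes.
P(latency alert | DDoS attack) = 0.7489*0.74*0.68 + 0.987445*0.74*0.32 + 0.97489*0.26*0.68 + 0.998745*0.26*0.32 = 0.376846 + 0.233827 + 0.172361 + 0.083096 = 0.866130
Of this, 0.316923 comes from 0.233827 + 0.083096 (the upstream ISP outage=true cases).
Hence the posterior is 0.316923/0.866130 ≈ 0.3659.

P(upstream ISP outage | latency alert, DDoS attack) ≈ 0.3659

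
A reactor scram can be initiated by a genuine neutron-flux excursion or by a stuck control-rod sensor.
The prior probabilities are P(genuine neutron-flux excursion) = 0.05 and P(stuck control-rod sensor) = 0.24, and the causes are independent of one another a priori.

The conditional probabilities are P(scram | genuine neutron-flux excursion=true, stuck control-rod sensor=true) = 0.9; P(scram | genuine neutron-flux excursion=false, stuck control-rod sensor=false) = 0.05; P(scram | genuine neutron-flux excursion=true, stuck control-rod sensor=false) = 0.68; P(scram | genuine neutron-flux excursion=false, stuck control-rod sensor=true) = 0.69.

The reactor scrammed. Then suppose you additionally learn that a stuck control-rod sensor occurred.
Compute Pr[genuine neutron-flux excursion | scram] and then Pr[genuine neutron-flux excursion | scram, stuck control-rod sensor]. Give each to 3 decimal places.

For the numerator, keep only genuine neutron-flux excursion=true terms: 0.025840 + 0.010800 = 0.036640
Normalizer over all consistent configurations: 0.05*0.95*0.76 + 0.69*0.95*0.24 + 0.68*0.05*0.76 + 0.9*0.05*0.24 = 0.230060
Posterior = 0.036640 / 0.230060 ≈ 0.159

With the extra evidence:
For the numerator, keep only genuine neutron-flux excursion=true terms: 0.9·0.05 = 0.045000
Denominator P(scram | stuck control-rod sensor): 0.69·0.95 + 0.9·0.05 = 0.700500
P(genuine neutron-flux excursion | scram, stuck control-rod sensor) = 0.045000/0.700500 ≈ 0.064
This is intercausal reasoning (explaining away): once stuck control-rod sensor accounts for the scram, genuine neutron-flux excursion becomes less likely.

Pr[genuine neutron-flux excursion | scram] ≈ 0.159; Pr[genuine neutron-flux excursion | scram, stuck control-rod sensor] ≈ 0.064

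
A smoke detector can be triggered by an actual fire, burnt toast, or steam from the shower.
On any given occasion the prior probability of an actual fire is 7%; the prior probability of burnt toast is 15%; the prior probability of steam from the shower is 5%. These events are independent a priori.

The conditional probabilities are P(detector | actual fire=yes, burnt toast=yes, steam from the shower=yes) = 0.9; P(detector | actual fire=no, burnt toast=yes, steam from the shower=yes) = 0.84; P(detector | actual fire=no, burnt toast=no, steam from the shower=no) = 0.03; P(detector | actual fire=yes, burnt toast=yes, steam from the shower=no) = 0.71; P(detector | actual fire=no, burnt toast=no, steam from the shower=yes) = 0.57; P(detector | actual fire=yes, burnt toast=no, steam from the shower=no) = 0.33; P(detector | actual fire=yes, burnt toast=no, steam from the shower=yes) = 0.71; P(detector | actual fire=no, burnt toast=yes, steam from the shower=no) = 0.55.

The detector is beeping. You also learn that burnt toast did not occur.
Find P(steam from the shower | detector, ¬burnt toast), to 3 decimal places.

By total probability over the 4 (actual fire, steam from the shower) configurations:
  P(detector | ¬burnt toast) = 0.03*0.93*0.95 + 0.57*0.93*0.05 + 0.33*0.07*0.95 + 0.71*0.07*0.05
        = 0.026505 + 0.026505 + 0.021945 + 0.002485 = 0.077440
Keeping only the steam from the shower-present terms gives 0.028990, so
  P(steam from the shower | detector, ¬burnt toast) = 0.028990 / 0.077440 ≈ 0.374

P(steam from the shower | detector, ¬burnt toast) ≈ 0.374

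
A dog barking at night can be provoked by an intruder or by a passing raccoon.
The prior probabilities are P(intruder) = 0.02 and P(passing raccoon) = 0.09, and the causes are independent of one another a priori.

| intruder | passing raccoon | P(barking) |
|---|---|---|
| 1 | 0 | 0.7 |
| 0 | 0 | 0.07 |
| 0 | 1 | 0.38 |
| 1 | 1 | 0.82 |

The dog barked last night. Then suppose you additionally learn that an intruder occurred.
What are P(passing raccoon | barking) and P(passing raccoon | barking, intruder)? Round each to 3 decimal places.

P(barking) = 0.07×0.98×0.91 + 0.38×0.98×0.09 + 0.7×0.02×0.91 + 0.82×0.02×0.09 = 0.062426 + 0.033516 + 0.012740 + 0.001476 = 0.110158
Of this, 0.034992 comes from 0.033516 + 0.001476 (the passing raccoon=true cases).
So P(passing raccoon | barking) = 0.034992/0.110158 ≈ 0.318.

With the extra evidence:
Numerator (weight on configurations with passing raccoon): 0.82·0.09 = 0.073800
Normalizer over all consistent configurations: 0.7·0.91 + 0.82·0.09 = 0.710800
Posterior = 0.073800 / 0.710800 ≈ 0.104
This is intercausal reasoning (explaining away): once intruder accounts for the barking, passing raccoon becomes less likely.

P(passing raccoon | barking) ≈ 0.318; P(passing raccoon | barking, intruder) ≈ 0.104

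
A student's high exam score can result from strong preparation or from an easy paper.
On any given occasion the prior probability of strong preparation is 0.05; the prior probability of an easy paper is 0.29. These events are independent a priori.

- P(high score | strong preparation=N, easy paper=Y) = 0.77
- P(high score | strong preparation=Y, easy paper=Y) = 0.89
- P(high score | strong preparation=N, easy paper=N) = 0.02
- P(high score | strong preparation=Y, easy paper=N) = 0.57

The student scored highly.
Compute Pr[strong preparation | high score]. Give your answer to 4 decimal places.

Pr[strong preparation | high score] ≈ 0.1281

By total probability over the 4 (strong preparation, easy paper) configurations:
  P(high score) = 0.02×0.95×0.71 + 0.77×0.95×0.29 + 0.57×0.05×0.71 + 0.89×0.05×0.29
        = 0.013490 + 0.212135 + 0.020235 + 0.012905 = 0.258765
The terms with strong preparation present sum to 0.033140, so
  P(strong preparation | high score) = 0.033140 / 0.258765 ≈ 0.1281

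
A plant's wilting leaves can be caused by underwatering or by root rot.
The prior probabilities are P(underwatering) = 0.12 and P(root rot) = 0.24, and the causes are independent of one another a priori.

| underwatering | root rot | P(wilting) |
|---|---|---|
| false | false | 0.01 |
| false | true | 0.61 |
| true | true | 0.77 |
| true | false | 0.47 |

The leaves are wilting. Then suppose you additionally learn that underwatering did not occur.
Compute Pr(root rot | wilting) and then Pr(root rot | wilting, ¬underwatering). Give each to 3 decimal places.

Pr(root rot | wilting) ≈ 0.753; Pr(root rot | wilting, ¬underwatering) ≈ 0.951

P(wilting) = 0.01*0.88*0.76 + 0.61*0.88*0.24 + 0.47*0.12*0.76 + 0.77*0.12*0.24 = 0.006688 + 0.128832 + 0.042864 + 0.022176 = 0.200560
Restricting to configurations with root rot present: 0.128832 + 0.022176 = 0.151008.
So P(root rot | wilting) = 0.151008/0.200560 ≈ 0.753.

Now also conditioning on underwatering≠true:
Enumerate both values of root rot and weight by the priors:
  P(wilting | ¬underwatering) = 0.01*0.76 + 0.61*0.24
        = 0.007600 + 0.146400 = 0.154000
Keeping only the root rot-present terms gives 0.146400, so
  P(root rot | wilting, ¬underwatering) = 0.146400 / 0.154000 ≈ 0.951
With underwatering excluded, root rot must carry more of the explanatory weight for the wilting.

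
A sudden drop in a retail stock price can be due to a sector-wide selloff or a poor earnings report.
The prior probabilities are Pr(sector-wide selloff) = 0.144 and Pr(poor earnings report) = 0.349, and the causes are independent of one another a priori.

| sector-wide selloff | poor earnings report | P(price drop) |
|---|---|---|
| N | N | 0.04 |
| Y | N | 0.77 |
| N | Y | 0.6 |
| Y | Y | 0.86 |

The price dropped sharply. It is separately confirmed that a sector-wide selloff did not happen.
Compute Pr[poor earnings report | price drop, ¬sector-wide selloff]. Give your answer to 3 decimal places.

P(price drop | ¬sector-wide selloff) = 0.04*0.651 + 0.6*0.349 = 0.026040 + 0.209400 = 0.235440
Of this, 0.209400 comes from 0.6*0.349 (the poor earnings report=true cases).
Hence the posterior is 0.209400/0.235440 ≈ 0.889.

Pr[poor earnings report | price drop, ¬sector-wide selloff] ≈ 0.889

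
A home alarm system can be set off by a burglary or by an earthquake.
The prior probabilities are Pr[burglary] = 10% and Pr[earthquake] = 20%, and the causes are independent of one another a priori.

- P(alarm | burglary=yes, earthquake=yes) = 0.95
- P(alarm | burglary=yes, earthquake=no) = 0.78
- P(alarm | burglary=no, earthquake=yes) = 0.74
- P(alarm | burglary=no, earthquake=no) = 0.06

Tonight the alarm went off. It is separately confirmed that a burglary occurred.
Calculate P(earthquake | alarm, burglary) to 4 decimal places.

P(alarm | burglary) = 0.78×0.8 + 0.95×0.2 = 0.624000 + 0.190000 = 0.814000
Restricting to configurations with earthquake present: 0.95×0.2 = 0.190000.
Hence the posterior is 0.190000/0.814000 ≈ 0.2334.

P(earthquake | alarm, burglary) ≈ 0.2334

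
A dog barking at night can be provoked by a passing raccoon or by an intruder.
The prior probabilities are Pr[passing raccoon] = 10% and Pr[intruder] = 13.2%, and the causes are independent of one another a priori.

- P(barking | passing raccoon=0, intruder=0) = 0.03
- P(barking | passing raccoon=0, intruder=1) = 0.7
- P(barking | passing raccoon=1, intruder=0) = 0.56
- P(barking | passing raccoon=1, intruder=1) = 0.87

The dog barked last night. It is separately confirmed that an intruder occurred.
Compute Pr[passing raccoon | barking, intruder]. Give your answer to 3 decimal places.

Pr[passing raccoon | barking, intruder] ≈ 0.121

Sum P(barking|·) weighted by the priors over both values of passing raccoon:
  P(barking | intruder) = 0.7×0.9 + 0.87×0.1
        = 0.630000 + 0.087000 = 0.717000
Keeping only the passing raccoon-present terms gives 0.087000, so
  P(passing raccoon | barking, intruder) = 0.087000 / 0.717000 ≈ 0.121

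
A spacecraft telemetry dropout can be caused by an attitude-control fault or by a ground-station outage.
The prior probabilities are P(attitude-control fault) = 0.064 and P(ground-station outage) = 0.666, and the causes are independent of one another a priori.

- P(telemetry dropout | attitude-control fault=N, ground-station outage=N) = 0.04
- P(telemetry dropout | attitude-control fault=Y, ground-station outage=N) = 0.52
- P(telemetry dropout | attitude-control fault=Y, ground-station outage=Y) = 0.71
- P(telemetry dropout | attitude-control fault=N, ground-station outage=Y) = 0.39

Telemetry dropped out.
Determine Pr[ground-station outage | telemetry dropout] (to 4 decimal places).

P(telemetry dropout) = 0.04*0.936*0.334 + 0.39*0.936*0.666 + 0.52*0.064*0.334 + 0.71*0.064*0.666 = 0.012505 + 0.243117 + 0.011116 + 0.030263 = 0.297001
Of this, 0.273380 comes from 0.243117 + 0.030263 (the ground-station outage=true cases).
So P(ground-station outage | telemetry dropout) = 0.273380/0.297001 ≈ 0.9205.

Pr[ground-station outage | telemetry dropout] ≈ 0.9205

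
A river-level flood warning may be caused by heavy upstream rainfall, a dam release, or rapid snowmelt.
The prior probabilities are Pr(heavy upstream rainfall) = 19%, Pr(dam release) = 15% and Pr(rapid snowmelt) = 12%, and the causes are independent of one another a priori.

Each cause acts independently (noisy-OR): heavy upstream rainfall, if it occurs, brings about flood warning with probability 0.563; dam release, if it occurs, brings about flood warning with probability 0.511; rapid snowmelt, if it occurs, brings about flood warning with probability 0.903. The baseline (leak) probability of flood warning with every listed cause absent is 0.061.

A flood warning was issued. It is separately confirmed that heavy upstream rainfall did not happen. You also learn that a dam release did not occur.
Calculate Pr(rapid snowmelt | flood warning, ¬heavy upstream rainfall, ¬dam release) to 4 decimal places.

Under noisy-OR, P(flood warning | causes) = 1 − (1−0.061)·∏(1−qᵢ) over the active causes.
By total probability over both values of rapid snowmelt:
  P(flood warning | ¬heavy upstream rainfall, ¬dam release) = 0.061*0.88 + 0.908917*0.12
        = 0.053680 + 0.109070 = 0.162750
Configurations with rapid snowmelt contribute 0.109070, so
  P(rapid snowmelt | flood warning, ¬heavy upstream rainfall, ¬dam release) = 0.109070 / 0.162750 ≈ 0.6702

Pr(rapid snowmelt | flood warning, ¬heavy upstream rainfall, ¬dam release) ≈ 0.6702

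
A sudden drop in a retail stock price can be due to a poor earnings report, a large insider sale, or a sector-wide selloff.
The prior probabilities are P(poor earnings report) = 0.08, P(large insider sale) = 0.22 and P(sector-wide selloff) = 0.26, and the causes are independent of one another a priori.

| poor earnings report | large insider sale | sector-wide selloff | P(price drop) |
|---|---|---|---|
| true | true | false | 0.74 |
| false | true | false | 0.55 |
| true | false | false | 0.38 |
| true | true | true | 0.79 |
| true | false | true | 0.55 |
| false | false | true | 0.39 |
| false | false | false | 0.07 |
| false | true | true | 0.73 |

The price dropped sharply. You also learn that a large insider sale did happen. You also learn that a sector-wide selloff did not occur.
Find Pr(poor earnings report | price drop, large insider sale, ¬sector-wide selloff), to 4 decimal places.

Pr(poor earnings report | price drop, large insider sale, ¬sector-wide selloff) ≈ 0.1047

P(price drop | large insider sale, ¬sector-wide selloff) = 0.55*0.92 + 0.74*0.08 = 0.506000 + 0.059200 = 0.565200
The poor earnings report-present share is 0.74*0.08 = 0.059200.
Hence the posterior is 0.059200/0.565200 ≈ 0.1047.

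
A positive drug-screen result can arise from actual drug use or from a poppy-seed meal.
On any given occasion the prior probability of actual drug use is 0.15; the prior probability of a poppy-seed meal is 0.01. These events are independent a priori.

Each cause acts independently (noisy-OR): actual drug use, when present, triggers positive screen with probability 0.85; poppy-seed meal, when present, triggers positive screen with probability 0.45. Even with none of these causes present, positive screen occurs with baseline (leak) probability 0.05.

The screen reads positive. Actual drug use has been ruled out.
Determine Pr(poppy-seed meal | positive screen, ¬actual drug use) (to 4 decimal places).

Pr(poppy-seed meal | positive screen, ¬actual drug use) ≈ 0.0880

Under noisy-OR, P(positive screen | causes) = 1 − (1−0.05)·∏(1−qᵢ) over the active causes.
For the numerator, keep only poppy-seed meal=true terms: 0.4775×0.01 = 0.004775
The normalizing constant is 0.05×0.99 + 0.4775×0.01 = 0.054275
Posterior = 0.004775 / 0.054275 ≈ 0.0880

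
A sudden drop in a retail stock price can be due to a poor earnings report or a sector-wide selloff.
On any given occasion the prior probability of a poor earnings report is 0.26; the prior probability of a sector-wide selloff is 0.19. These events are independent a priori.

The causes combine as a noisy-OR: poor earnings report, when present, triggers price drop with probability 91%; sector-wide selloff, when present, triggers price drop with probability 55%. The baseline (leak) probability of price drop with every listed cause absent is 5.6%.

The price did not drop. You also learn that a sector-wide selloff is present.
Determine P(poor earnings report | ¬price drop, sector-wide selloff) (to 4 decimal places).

Under noisy-OR, P(price drop | causes) = 1 − (1−0.056)·∏(1−qᵢ) over the active causes.
Weight on poor earnings report=true, given the evidence: 0.038232·0.26 = 0.009940
Denominator P(¬price drop | sector-wide selloff): 0.4248·0.74 + 0.038232·0.26 = 0.324292
P(poor earnings report | ¬price drop, sector-wide selloff) = 0.009940/0.324292 ≈ 0.0307

P(poor earnings report | ¬price drop, sector-wide selloff) ≈ 0.0307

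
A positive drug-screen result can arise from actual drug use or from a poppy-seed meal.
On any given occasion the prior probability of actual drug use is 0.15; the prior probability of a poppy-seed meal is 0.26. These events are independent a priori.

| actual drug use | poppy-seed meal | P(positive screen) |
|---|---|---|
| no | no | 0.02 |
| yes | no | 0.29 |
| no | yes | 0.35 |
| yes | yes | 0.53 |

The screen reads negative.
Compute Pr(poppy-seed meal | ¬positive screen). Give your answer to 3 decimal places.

P(¬positive screen) = 0.98*0.85*0.74 + 0.65*0.85*0.26 + 0.71*0.15*0.74 + 0.47*0.15*0.26 = 0.616420 + 0.143650 + 0.078810 + 0.018330 = 0.857210
Restricting to configurations with poppy-seed meal present: 0.143650 + 0.018330 = 0.161980.
So P(poppy-seed meal | ¬positive screen) = 0.161980/0.857210 ≈ 0.189.

Pr(poppy-seed meal | ¬positive screen) ≈ 0.189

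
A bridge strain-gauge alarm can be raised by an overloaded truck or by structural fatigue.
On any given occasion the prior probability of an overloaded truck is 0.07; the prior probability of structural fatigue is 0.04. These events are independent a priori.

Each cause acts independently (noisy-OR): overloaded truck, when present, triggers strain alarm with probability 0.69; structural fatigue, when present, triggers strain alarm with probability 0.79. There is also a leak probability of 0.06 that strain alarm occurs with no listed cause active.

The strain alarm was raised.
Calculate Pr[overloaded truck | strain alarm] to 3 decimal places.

Under noisy-OR, P(strain alarm | causes) = 1 − (1−0.06)·∏(1−qᵢ) over the active causes.
Sum P(strain alarm|·) weighted by the priors over the 4 (overloaded truck, structural fatigue) configurations:
  P(strain alarm) = 0.06·0.93·0.96 + 0.8026·0.93·0.04 + 0.7086·0.07·0.96 + 0.938806·0.07·0.04
        = 0.053568 + 0.029857 + 0.047618 + 0.002629 = 0.133672
Configurations with overloaded truck contribute 0.050247, so
  P(overloaded truck | strain alarm) = 0.050247 / 0.133672 ≈ 0.376

Pr[overloaded truck | strain alarm] ≈ 0.376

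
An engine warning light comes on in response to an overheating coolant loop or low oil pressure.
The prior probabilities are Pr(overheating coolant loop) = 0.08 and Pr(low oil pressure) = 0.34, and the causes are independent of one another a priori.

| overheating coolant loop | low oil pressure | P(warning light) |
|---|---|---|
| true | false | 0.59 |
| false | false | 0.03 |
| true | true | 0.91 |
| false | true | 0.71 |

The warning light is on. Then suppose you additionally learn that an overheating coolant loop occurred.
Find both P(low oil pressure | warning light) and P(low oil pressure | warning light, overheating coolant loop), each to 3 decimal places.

P(low oil pressure | warning light) ≈ 0.833; P(low oil pressure | warning light, overheating coolant loop) ≈ 0.443

For the numerator, keep only low oil pressure=true terms: 0.222088 + 0.024752 = 0.246840
The normalizing constant is 0.03·0.92·0.66 + 0.71·0.92·0.34 + 0.59·0.08·0.66 + 0.91·0.08·0.34 = 0.296208
P(low oil pressure | warning light) = 0.246840/0.296208 ≈ 0.833

Now condition on the additional information:
Sum P(warning light|·) weighted by the priors over both values of low oil pressure:
  P(warning light | overheating coolant loop) = 0.59·0.66 + 0.91·0.34
        = 0.389400 + 0.309400 = 0.698800
The terms with low oil pressure present sum to 0.309400, so
  P(low oil pressure | warning light, overheating coolant loop) = 0.309400 / 0.698800 ≈ 0.443
— overheating coolant loop explains away the evidence for low oil pressure.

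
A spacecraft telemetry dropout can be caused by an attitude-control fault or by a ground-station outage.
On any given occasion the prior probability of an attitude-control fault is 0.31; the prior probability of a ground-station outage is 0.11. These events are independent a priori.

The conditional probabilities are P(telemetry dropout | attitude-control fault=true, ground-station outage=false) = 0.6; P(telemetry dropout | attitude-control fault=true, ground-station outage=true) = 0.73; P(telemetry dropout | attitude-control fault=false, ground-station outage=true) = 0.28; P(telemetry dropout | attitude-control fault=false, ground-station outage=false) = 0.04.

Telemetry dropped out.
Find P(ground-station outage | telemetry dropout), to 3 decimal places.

Sum P(telemetry dropout|·) weighted by the priors over the 4 (attitude-control fault, ground-station outage) configurations:
  P(telemetry dropout) = 0.04*0.69*0.89 + 0.28*0.69*0.11 + 0.6*0.31*0.89 + 0.73*0.31*0.11
        = 0.024564 + 0.021252 + 0.165540 + 0.024893 = 0.236249
The terms with ground-station outage present sum to 0.046145, so
  P(ground-station outage | telemetry dropout) = 0.046145 / 0.236249 ≈ 0.195

P(ground-station outage | telemetry dropout) ≈ 0.195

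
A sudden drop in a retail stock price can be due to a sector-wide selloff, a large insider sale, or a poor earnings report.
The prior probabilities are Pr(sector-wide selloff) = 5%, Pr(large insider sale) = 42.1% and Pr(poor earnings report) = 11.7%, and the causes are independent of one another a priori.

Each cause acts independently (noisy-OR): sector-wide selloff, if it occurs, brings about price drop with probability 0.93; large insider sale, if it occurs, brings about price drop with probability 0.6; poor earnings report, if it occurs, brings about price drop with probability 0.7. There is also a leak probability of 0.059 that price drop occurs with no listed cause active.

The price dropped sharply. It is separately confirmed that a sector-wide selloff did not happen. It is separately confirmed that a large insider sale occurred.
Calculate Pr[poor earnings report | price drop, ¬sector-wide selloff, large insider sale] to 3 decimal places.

Under noisy-OR, P(price drop | causes) = 1 − (1−0.059)·∏(1−qᵢ) over the active causes.
Numerator (weight on configurations with poor earnings report): 0.88708*0.117 = 0.103788
The normalizing constant is 0.6236*0.883 + 0.88708*0.117 = 0.654427
Posterior = 0.103788 / 0.654427 ≈ 0.159

Pr[poor earnings report | price drop, ¬sector-wide selloff, large insider sale] ≈ 0.159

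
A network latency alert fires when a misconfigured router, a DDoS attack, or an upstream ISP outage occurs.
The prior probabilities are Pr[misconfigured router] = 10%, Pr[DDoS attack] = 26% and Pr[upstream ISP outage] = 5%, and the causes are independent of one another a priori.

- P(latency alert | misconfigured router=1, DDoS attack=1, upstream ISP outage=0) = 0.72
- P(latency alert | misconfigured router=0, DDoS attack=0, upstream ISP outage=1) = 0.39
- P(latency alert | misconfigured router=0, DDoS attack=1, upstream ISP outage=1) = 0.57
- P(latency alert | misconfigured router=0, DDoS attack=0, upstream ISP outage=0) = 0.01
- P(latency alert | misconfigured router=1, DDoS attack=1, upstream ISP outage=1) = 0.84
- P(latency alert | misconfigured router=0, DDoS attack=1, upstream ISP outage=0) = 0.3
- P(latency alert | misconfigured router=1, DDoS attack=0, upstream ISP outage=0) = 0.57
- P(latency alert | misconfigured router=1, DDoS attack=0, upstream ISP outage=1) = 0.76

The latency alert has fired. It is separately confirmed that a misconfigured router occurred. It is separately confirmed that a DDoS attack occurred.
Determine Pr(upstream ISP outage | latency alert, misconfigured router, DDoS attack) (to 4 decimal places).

P(latency alert | misconfigured router, DDoS attack) = 0.72·0.95 + 0.84·0.05 = 0.684000 + 0.042000 = 0.726000
Restricting to configurations with upstream ISP outage present: 0.84·0.05 = 0.042000.
P(upstream ISP outage | latency alert, misconfigured router, DDoS attack) = 0.042000 / 0.726000 ≈ 0.0579

Pr(upstream ISP outage | latency alert, misconfigured router, DDoS attack) ≈ 0.0579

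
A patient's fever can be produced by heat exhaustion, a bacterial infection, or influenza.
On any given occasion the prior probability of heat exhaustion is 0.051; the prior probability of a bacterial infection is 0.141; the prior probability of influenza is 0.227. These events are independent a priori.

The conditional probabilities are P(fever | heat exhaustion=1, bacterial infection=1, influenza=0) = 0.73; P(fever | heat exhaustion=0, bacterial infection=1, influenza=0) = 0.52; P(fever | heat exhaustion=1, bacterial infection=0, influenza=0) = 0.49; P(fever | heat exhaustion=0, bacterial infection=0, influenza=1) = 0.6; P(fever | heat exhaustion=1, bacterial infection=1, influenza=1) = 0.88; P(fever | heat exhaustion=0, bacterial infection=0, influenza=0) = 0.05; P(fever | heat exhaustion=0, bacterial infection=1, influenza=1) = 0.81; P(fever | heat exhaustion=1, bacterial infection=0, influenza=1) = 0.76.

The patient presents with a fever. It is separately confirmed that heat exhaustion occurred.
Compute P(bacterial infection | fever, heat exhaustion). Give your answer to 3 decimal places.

Weight on bacterial infection=true, given the evidence: 0.079565 + 0.028166 = 0.107731
Denominator P(fever | heat exhaustion): 0.49*0.859*0.773 + 0.76*0.859*0.227 + 0.73*0.141*0.773 + 0.88*0.141*0.227 = 0.581289
P(bacterial infection | fever, heat exhaustion) = 0.107731/0.581289 ≈ 0.185

P(bacterial infection | fever, heat exhaustion) ≈ 0.185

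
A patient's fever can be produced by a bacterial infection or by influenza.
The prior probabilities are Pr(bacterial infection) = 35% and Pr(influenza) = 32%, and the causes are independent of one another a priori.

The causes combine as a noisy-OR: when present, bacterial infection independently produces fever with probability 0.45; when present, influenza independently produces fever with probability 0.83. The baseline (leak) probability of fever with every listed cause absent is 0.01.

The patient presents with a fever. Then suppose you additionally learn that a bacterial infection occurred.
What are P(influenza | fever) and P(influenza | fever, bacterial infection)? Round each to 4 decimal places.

P(influenza | fever) ≈ 0.7088; P(influenza | fever, bacterial infection) ≈ 0.4839

Under noisy-OR, P(fever | causes) = 1 − (1−0.01)·∏(1−qᵢ) over the active causes.
P(fever) = 0.01*0.65*0.68 + 0.8317*0.65*0.32 + 0.4555*0.35*0.68 + 0.907435*0.35*0.32 = 0.004420 + 0.172994 + 0.108409 + 0.101633 = 0.387456
The influenza-present share is 0.172994 + 0.101633 = 0.274627.
P(influenza | fever) = 0.274627 / 0.387456 ≈ 0.7088

Now also conditioning on bacterial infection=true:
By total probability over both values of influenza:
  P(fever | bacterial infection) = 0.4555×0.68 + 0.907435×0.32
        = 0.309740 + 0.290379 = 0.600119
Configurations with influenza contribute 0.290379, so
  P(influenza | fever, bacterial infection) = 0.290379 / 0.600119 ≈ 0.4839
Conditioning on bacterial infection lowers the posterior on influenza: the classic explaining-away effect in a common-effect structure.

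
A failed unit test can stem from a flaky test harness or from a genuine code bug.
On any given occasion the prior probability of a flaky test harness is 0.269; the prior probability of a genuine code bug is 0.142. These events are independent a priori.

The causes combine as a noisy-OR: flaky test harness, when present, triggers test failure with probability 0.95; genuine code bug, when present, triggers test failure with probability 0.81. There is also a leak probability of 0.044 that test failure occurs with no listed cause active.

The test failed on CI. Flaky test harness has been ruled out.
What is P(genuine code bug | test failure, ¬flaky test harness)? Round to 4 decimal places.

Under noisy-OR, P(test failure | causes) = 1 − (1−0.044)·∏(1−qᵢ) over the active causes.
P(test failure | ¬flaky test harness) = 0.044*0.858 + 0.81836*0.142 = 0.037752 + 0.116207 = 0.153959
The genuine code bug-present share is 0.81836*0.142 = 0.116207.
Hence the posterior is 0.116207/0.153959 ≈ 0.7548.

P(genuine code bug | test failure, ¬flaky test harness) ≈ 0.7548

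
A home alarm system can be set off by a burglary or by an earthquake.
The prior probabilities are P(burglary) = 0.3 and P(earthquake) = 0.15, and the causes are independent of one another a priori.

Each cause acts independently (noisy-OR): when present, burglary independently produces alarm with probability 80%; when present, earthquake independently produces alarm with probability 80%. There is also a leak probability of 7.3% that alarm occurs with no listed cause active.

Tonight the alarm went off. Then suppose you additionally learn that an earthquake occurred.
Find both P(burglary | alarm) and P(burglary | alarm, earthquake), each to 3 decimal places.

P(burglary | alarm) ≈ 0.661; P(burglary | alarm, earthquake) ≈ 0.336

Under noisy-OR, P(alarm | causes) = 1 − (1−0.073)·∏(1−qᵢ) over the active causes.
Numerator (weight on configurations with burglary): 0.207723 + 0.043331 = 0.251054
The normalizing constant is 0.073·0.7·0.85 + 0.8146·0.7·0.15 + 0.8146·0.3·0.85 + 0.96292·0.3·0.15 = 0.380022
Posterior = 0.251054 / 0.380022 ≈ 0.661

With the extra evidence:
Numerator (weight on configurations with burglary): 0.96292×0.3 = 0.288876
Normalizer over all consistent configurations: 0.8146×0.7 + 0.96292×0.3 = 0.859096
P(burglary | alarm, earthquake) = 0.288876/0.859096 ≈ 0.336
The drop from 0.661 to 0.336 is the explaining-away (discounting) effect.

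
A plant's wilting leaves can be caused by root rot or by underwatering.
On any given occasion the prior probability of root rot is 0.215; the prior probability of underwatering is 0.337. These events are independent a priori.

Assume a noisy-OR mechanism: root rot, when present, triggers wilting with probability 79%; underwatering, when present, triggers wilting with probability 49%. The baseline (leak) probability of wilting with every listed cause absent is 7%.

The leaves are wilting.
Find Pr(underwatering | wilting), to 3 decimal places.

Under noisy-OR, P(wilting | causes) = 1 − (1−0.07)·∏(1−qᵢ) over the active causes.
Sum P(wilting|·) weighted by the priors over the 4 (root rot, underwatering) configurations:
  P(wilting) = 0.07·0.785·0.663 + 0.5257·0.785·0.337 + 0.8047·0.215·0.663 + 0.900397·0.215·0.337
        = 0.036432 + 0.139071 + 0.114706 + 0.065238 = 0.355447
The terms with underwatering present sum to 0.204309, so
  P(underwatering | wilting) = 0.204309 / 0.355447 ≈ 0.575

Pr(underwatering | wilting) ≈ 0.575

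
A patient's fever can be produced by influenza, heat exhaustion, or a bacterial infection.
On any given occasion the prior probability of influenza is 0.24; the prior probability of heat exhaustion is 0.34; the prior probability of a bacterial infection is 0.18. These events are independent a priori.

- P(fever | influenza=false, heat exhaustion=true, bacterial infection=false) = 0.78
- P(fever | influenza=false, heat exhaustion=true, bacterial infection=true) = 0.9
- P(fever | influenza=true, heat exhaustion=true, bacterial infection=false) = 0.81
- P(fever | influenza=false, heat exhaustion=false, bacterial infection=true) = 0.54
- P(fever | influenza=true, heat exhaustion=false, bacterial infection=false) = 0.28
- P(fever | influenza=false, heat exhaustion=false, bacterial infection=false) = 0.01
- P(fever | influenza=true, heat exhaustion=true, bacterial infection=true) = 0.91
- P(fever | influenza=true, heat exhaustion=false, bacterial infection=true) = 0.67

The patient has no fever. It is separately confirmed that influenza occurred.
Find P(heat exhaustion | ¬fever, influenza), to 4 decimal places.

P(heat exhaustion | ¬fever, influenza) ≈ 0.1200

Enumerate the 4 (heat exhaustion, bacterial infection) configurations and weight by the priors:
  P(¬fever | influenza) = 0.72×0.66×0.82 + 0.33×0.66×0.18 + 0.19×0.34×0.82 + 0.09×0.34×0.18
        = 0.389664 + 0.039204 + 0.052972 + 0.005508 = 0.487348
The terms with heat exhaustion present sum to 0.058480, so
  P(heat exhaustion | ¬fever, influenza) = 0.058480 / 0.487348 ≈ 0.1200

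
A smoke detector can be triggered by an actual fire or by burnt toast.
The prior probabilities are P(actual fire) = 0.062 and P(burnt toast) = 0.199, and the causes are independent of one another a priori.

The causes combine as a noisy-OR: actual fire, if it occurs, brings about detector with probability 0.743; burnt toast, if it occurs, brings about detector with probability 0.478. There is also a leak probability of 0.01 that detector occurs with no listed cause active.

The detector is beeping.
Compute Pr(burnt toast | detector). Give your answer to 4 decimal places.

Under noisy-OR, P(detector | causes) = 1 − (1−0.01)·∏(1−qᵢ) over the active causes.
For the numerator, keep only burnt toast=true terms: 0.090199 + 0.010699 = 0.100898
The normalizing constant is 0.01*0.938*0.801 + 0.48322*0.938*0.199 + 0.74557*0.062*0.801 + 0.867188*0.062*0.199 = 0.145437
P(burnt toast | detector) = 0.100898/0.145437 ≈ 0.6938

Pr(burnt toast | detector) ≈ 0.6938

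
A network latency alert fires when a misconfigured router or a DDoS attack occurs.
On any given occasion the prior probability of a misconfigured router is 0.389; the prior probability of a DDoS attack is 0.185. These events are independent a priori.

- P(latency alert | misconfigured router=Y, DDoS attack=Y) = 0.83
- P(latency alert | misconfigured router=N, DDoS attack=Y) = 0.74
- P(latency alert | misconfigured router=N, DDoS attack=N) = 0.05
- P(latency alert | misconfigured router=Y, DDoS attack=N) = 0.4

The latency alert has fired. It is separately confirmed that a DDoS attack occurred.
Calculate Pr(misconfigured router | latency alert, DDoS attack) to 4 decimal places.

By total probability over both values of misconfigured router:
  P(latency alert | DDoS attack) = 0.74×0.611 + 0.83×0.389
        = 0.452140 + 0.322870 = 0.775010
Keeping only the misconfigured router-present terms gives 0.322870, so
  P(misconfigured router | latency alert, DDoS attack) = 0.322870 / 0.775010 ≈ 0.4166

Pr(misconfigured router | latency alert, DDoS attack) ≈ 0.4166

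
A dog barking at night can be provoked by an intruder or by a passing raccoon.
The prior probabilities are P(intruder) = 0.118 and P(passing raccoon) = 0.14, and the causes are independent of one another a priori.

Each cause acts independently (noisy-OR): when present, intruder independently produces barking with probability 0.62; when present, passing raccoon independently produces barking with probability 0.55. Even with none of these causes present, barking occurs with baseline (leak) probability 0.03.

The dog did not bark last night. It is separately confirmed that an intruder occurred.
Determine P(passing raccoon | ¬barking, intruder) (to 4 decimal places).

Under noisy-OR, P(barking | causes) = 1 − (1−0.03)·∏(1−qᵢ) over the active causes.
P(¬barking | intruder) = 0.3686×0.86 + 0.16587×0.14 = 0.316996 + 0.023222 = 0.340218
Restricting to configurations with passing raccoon present: 0.16587×0.14 = 0.023222.
P(passing raccoon | ¬barking, intruder) = 0.023222 / 0.340218 ≈ 0.0683

P(passing raccoon | ¬barking, intruder) ≈ 0.0683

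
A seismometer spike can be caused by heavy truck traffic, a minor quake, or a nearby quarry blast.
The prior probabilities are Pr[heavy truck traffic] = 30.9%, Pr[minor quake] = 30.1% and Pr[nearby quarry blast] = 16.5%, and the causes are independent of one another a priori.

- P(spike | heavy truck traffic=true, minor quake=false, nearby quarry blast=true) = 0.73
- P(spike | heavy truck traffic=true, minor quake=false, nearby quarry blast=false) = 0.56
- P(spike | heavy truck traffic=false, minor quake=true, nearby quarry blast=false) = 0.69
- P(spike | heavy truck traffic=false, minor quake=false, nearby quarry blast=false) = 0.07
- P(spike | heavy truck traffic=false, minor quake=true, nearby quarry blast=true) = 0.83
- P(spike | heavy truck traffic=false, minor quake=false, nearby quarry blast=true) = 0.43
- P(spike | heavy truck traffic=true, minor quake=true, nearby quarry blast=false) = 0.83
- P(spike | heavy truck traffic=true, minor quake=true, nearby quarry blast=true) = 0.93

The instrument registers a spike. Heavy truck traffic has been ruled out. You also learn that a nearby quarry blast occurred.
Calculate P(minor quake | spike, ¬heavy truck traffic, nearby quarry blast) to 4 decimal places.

Numerator (weight on configurations with minor quake): 0.83·0.301 = 0.249830
Normalizer over all consistent configurations: 0.43·0.699 + 0.83·0.301 = 0.550400
P(minor quake | spike, ¬heavy truck traffic, nearby quarry blast) = 0.249830/0.550400 ≈ 0.4539

P(minor quake | spike, ¬heavy truck traffic, nearby quarry blast) ≈ 0.4539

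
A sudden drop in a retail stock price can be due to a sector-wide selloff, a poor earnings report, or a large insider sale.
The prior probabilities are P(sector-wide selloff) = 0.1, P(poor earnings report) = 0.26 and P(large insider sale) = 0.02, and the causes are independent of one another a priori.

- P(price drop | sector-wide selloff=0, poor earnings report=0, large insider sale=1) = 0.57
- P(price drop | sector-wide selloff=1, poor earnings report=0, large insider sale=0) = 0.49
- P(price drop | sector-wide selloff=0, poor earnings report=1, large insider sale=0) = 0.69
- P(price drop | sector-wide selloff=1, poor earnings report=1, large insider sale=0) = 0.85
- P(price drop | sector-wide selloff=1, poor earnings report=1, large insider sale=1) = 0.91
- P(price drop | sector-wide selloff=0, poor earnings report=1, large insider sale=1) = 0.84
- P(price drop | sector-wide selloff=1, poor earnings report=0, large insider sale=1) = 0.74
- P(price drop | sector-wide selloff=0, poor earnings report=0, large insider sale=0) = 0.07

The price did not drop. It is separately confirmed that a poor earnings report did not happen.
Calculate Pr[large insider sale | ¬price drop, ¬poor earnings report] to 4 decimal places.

Pr[large insider sale | ¬price drop, ¬poor earnings report] ≈ 0.0094

By total probability over the 4 (sector-wide selloff, large insider sale) configurations:
  P(¬price drop | ¬poor earnings report) = 0.93*0.9*0.98 + 0.43*0.9*0.02 + 0.51*0.1*0.98 + 0.26*0.1*0.02
        = 0.820260 + 0.007740 + 0.049980 + 0.000520 = 0.878500
Keeping only the large insider sale-present terms gives 0.008260, so
  P(large insider sale | ¬price drop, ¬poor earnings report) = 0.008260 / 0.878500 ≈ 0.0094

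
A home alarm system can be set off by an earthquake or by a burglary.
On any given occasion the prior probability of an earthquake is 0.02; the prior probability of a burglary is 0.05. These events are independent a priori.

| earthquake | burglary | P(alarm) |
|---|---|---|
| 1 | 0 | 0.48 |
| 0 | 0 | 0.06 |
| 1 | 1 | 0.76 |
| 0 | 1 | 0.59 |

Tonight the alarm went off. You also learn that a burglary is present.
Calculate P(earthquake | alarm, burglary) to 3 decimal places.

P(earthquake | alarm, burglary) ≈ 0.026

Enumerate both values of earthquake and weight by the priors:
  P(alarm | burglary) = 0.59*0.98 + 0.76*0.02
        = 0.578200 + 0.015200 = 0.593400
The terms with earthquake present sum to 0.015200, so
  P(earthquake | alarm, burglary) = 0.015200 / 0.593400 ≈ 0.026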